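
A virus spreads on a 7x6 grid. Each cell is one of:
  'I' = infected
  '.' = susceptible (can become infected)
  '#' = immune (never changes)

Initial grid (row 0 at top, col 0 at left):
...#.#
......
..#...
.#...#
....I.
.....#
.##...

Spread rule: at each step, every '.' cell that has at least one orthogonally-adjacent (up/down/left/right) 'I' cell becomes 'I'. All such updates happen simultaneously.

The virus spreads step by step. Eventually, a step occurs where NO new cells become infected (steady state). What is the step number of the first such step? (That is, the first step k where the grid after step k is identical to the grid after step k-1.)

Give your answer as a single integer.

Answer: 9

Derivation:
Step 0 (initial): 1 infected
Step 1: +4 new -> 5 infected
Step 2: +5 new -> 10 infected
Step 3: +8 new -> 18 infected
Step 4: +5 new -> 23 infected
Step 5: +3 new -> 26 infected
Step 6: +4 new -> 30 infected
Step 7: +3 new -> 33 infected
Step 8: +1 new -> 34 infected
Step 9: +0 new -> 34 infected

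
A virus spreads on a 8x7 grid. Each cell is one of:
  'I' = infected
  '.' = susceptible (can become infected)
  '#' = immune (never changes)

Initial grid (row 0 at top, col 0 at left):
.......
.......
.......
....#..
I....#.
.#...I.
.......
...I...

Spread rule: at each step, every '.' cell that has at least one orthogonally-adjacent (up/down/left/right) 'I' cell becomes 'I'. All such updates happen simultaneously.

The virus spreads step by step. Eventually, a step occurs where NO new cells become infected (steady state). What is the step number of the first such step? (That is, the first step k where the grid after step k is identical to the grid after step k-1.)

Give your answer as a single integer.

Answer: 9

Derivation:
Step 0 (initial): 3 infected
Step 1: +9 new -> 12 infected
Step 2: +12 new -> 24 infected
Step 3: +9 new -> 33 infected
Step 4: +6 new -> 39 infected
Step 5: +5 new -> 44 infected
Step 6: +5 new -> 49 infected
Step 7: +3 new -> 52 infected
Step 8: +1 new -> 53 infected
Step 9: +0 new -> 53 infected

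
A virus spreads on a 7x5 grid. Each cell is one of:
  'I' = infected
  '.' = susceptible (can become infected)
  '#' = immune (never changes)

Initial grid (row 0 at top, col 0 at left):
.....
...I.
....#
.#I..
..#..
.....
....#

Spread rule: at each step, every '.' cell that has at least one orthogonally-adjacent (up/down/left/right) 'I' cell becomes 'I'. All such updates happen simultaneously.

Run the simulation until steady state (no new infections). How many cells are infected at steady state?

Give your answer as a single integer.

Answer: 31

Derivation:
Step 0 (initial): 2 infected
Step 1: +6 new -> 8 infected
Step 2: +6 new -> 14 infected
Step 3: +5 new -> 19 infected
Step 4: +5 new -> 24 infected
Step 5: +3 new -> 27 infected
Step 6: +3 new -> 30 infected
Step 7: +1 new -> 31 infected
Step 8: +0 new -> 31 infected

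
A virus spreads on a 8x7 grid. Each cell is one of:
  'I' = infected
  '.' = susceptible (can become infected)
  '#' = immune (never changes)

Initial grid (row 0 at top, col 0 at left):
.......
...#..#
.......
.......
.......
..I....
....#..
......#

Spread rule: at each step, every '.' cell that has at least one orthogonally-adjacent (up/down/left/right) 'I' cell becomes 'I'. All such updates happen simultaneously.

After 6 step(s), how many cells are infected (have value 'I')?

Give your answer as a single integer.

Answer: 46

Derivation:
Step 0 (initial): 1 infected
Step 1: +4 new -> 5 infected
Step 2: +8 new -> 13 infected
Step 3: +9 new -> 22 infected
Step 4: +10 new -> 32 infected
Step 5: +8 new -> 40 infected
Step 6: +6 new -> 46 infected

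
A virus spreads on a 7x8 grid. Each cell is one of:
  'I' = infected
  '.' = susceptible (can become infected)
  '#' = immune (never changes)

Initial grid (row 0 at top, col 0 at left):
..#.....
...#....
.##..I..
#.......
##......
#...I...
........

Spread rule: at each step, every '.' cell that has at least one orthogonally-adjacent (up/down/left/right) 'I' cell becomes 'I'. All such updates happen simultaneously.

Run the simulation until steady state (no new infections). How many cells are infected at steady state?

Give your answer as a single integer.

Answer: 42

Derivation:
Step 0 (initial): 2 infected
Step 1: +8 new -> 10 infected
Step 2: +13 new -> 23 infected
Step 3: +11 new -> 34 infected
Step 4: +6 new -> 40 infected
Step 5: +2 new -> 42 infected
Step 6: +0 new -> 42 infected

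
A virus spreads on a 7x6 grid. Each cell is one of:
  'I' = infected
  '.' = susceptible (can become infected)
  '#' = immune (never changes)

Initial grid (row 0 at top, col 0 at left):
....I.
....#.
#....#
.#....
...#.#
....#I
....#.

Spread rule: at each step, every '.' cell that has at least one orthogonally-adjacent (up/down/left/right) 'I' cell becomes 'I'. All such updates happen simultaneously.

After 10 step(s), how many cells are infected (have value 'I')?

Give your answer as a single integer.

Step 0 (initial): 2 infected
Step 1: +3 new -> 5 infected
Step 2: +3 new -> 8 infected
Step 3: +3 new -> 11 infected
Step 4: +5 new -> 16 infected
Step 5: +4 new -> 20 infected
Step 6: +3 new -> 23 infected
Step 7: +2 new -> 25 infected
Step 8: +4 new -> 29 infected
Step 9: +4 new -> 33 infected
Step 10: +1 new -> 34 infected

Answer: 34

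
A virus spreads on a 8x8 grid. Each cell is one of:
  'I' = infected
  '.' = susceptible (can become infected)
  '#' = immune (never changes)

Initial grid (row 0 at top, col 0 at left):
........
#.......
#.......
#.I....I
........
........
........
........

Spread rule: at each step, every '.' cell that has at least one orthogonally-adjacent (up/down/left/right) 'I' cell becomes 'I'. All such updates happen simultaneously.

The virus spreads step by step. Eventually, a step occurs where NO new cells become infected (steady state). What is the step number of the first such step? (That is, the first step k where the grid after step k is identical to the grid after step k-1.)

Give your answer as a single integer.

Step 0 (initial): 2 infected
Step 1: +7 new -> 9 infected
Step 2: +12 new -> 21 infected
Step 3: +15 new -> 36 infected
Step 4: +13 new -> 49 infected
Step 5: +9 new -> 58 infected
Step 6: +3 new -> 61 infected
Step 7: +0 new -> 61 infected

Answer: 7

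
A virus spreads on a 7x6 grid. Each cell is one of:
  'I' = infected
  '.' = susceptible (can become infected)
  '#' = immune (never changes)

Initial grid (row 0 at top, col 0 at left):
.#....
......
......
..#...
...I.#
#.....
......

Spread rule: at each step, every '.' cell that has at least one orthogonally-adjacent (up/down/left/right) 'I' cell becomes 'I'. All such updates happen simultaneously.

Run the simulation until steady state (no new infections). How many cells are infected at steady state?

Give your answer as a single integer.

Step 0 (initial): 1 infected
Step 1: +4 new -> 5 infected
Step 2: +6 new -> 11 infected
Step 3: +10 new -> 21 infected
Step 4: +8 new -> 29 infected
Step 5: +6 new -> 35 infected
Step 6: +2 new -> 37 infected
Step 7: +1 new -> 38 infected
Step 8: +0 new -> 38 infected

Answer: 38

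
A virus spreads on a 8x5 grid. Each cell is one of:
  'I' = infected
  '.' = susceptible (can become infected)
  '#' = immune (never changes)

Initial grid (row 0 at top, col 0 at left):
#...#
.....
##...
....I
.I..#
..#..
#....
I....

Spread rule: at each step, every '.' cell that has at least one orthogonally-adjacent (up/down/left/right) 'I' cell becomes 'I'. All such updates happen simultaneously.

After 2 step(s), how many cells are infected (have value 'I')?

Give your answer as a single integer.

Answer: 18

Derivation:
Step 0 (initial): 3 infected
Step 1: +7 new -> 10 infected
Step 2: +8 new -> 18 infected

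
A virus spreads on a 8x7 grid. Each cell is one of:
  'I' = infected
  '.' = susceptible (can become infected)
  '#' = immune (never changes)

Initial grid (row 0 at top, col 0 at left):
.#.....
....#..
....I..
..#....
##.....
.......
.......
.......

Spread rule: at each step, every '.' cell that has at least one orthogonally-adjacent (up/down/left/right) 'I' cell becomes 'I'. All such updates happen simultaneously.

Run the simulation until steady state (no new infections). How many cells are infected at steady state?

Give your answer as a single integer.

Answer: 51

Derivation:
Step 0 (initial): 1 infected
Step 1: +3 new -> 4 infected
Step 2: +7 new -> 11 infected
Step 3: +9 new -> 20 infected
Step 4: +11 new -> 31 infected
Step 5: +7 new -> 38 infected
Step 6: +6 new -> 44 infected
Step 7: +4 new -> 48 infected
Step 8: +2 new -> 50 infected
Step 9: +1 new -> 51 infected
Step 10: +0 new -> 51 infected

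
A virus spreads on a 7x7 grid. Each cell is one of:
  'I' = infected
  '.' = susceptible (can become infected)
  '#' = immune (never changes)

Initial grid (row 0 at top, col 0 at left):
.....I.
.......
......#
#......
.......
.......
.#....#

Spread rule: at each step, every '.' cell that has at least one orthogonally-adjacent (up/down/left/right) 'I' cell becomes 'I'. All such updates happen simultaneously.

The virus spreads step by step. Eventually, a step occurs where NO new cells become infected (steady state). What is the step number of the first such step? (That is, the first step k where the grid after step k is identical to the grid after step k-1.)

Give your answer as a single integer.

Answer: 12

Derivation:
Step 0 (initial): 1 infected
Step 1: +3 new -> 4 infected
Step 2: +4 new -> 8 infected
Step 3: +4 new -> 12 infected
Step 4: +6 new -> 18 infected
Step 5: +7 new -> 25 infected
Step 6: +7 new -> 32 infected
Step 7: +5 new -> 37 infected
Step 8: +3 new -> 40 infected
Step 9: +3 new -> 43 infected
Step 10: +1 new -> 44 infected
Step 11: +1 new -> 45 infected
Step 12: +0 new -> 45 infected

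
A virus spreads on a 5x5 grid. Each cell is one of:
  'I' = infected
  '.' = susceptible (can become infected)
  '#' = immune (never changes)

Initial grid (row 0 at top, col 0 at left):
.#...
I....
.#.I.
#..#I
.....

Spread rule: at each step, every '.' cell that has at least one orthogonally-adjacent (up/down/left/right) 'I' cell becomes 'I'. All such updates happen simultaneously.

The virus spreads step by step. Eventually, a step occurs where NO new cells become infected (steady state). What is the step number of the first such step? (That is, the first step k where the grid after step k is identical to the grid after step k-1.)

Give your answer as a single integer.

Step 0 (initial): 3 infected
Step 1: +7 new -> 10 infected
Step 2: +5 new -> 15 infected
Step 3: +4 new -> 19 infected
Step 4: +1 new -> 20 infected
Step 5: +1 new -> 21 infected
Step 6: +0 new -> 21 infected

Answer: 6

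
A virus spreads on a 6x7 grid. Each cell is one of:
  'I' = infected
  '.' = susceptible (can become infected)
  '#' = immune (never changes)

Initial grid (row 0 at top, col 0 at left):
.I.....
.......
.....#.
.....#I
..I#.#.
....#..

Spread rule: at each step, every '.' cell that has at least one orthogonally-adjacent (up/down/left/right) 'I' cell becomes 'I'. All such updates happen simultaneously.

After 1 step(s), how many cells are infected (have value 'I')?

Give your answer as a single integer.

Step 0 (initial): 3 infected
Step 1: +8 new -> 11 infected

Answer: 11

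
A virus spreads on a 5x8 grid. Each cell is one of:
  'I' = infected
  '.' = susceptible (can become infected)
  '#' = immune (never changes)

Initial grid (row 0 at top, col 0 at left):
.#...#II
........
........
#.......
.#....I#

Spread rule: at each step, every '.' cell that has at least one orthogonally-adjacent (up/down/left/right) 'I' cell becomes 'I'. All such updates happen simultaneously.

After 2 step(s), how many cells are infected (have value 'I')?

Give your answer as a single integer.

Answer: 13

Derivation:
Step 0 (initial): 3 infected
Step 1: +4 new -> 7 infected
Step 2: +6 new -> 13 infected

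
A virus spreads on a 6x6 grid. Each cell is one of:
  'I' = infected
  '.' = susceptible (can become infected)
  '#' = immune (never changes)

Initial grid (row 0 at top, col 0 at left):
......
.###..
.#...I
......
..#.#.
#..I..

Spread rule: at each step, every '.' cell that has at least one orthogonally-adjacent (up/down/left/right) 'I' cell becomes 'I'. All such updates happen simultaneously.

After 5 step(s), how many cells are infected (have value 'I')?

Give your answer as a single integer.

Answer: 25

Derivation:
Step 0 (initial): 2 infected
Step 1: +6 new -> 8 infected
Step 2: +8 new -> 16 infected
Step 3: +4 new -> 20 infected
Step 4: +3 new -> 23 infected
Step 5: +2 new -> 25 infected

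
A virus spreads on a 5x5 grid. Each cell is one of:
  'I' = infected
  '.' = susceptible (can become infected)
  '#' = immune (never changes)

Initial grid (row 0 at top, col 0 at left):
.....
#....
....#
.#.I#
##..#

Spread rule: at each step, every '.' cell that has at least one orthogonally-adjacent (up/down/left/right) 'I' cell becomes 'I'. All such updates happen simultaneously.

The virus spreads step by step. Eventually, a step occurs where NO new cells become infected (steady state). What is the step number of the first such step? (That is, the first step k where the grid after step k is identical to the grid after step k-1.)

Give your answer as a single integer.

Answer: 7

Derivation:
Step 0 (initial): 1 infected
Step 1: +3 new -> 4 infected
Step 2: +3 new -> 7 infected
Step 3: +4 new -> 11 infected
Step 4: +4 new -> 15 infected
Step 5: +2 new -> 17 infected
Step 6: +1 new -> 18 infected
Step 7: +0 new -> 18 infected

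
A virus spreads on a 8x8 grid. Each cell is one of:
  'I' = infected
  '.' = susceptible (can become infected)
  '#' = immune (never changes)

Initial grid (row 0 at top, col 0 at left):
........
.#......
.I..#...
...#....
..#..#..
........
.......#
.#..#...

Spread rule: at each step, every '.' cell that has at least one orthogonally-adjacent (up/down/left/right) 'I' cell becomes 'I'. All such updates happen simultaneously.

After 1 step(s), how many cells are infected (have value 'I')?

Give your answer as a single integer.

Answer: 4

Derivation:
Step 0 (initial): 1 infected
Step 1: +3 new -> 4 infected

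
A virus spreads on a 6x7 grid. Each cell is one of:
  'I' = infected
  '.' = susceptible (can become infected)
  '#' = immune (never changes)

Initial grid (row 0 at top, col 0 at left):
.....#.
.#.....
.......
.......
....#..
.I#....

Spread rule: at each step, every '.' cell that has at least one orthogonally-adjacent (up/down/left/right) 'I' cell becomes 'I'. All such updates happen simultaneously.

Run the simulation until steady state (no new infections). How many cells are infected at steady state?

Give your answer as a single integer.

Answer: 38

Derivation:
Step 0 (initial): 1 infected
Step 1: +2 new -> 3 infected
Step 2: +3 new -> 6 infected
Step 3: +4 new -> 10 infected
Step 4: +4 new -> 14 infected
Step 5: +5 new -> 19 infected
Step 6: +6 new -> 25 infected
Step 7: +7 new -> 32 infected
Step 8: +4 new -> 36 infected
Step 9: +1 new -> 37 infected
Step 10: +1 new -> 38 infected
Step 11: +0 new -> 38 infected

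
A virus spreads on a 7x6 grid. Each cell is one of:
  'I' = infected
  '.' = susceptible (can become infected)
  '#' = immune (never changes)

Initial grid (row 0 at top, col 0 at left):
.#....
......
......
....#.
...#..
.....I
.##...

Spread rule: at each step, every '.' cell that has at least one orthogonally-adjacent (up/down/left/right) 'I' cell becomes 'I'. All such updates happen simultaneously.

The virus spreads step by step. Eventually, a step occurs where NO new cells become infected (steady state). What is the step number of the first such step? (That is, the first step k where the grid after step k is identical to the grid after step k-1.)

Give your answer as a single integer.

Answer: 11

Derivation:
Step 0 (initial): 1 infected
Step 1: +3 new -> 4 infected
Step 2: +4 new -> 8 infected
Step 3: +3 new -> 11 infected
Step 4: +4 new -> 15 infected
Step 5: +6 new -> 21 infected
Step 6: +7 new -> 28 infected
Step 7: +4 new -> 32 infected
Step 8: +3 new -> 35 infected
Step 9: +1 new -> 36 infected
Step 10: +1 new -> 37 infected
Step 11: +0 new -> 37 infected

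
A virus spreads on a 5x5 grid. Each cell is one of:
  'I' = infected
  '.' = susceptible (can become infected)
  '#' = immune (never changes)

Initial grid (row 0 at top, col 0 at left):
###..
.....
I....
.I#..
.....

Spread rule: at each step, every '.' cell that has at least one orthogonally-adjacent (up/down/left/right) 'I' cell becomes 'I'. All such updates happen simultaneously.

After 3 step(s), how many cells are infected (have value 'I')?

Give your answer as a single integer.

Answer: 13

Derivation:
Step 0 (initial): 2 infected
Step 1: +4 new -> 6 infected
Step 2: +4 new -> 10 infected
Step 3: +3 new -> 13 infected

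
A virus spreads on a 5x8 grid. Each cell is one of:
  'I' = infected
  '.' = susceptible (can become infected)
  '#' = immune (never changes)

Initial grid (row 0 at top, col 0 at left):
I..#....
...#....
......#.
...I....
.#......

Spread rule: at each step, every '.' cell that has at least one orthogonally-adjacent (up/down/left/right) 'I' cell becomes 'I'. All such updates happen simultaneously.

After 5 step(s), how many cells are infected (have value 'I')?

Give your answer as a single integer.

Step 0 (initial): 2 infected
Step 1: +6 new -> 8 infected
Step 2: +9 new -> 17 infected
Step 3: +7 new -> 24 infected
Step 4: +5 new -> 29 infected
Step 5: +4 new -> 33 infected

Answer: 33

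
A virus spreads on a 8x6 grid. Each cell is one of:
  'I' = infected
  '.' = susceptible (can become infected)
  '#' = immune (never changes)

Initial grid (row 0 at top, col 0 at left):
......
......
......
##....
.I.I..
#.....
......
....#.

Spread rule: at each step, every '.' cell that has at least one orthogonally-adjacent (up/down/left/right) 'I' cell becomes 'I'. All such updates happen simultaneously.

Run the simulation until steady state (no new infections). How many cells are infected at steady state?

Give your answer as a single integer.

Answer: 44

Derivation:
Step 0 (initial): 2 infected
Step 1: +6 new -> 8 infected
Step 2: +8 new -> 16 infected
Step 3: +10 new -> 26 infected
Step 4: +8 new -> 34 infected
Step 5: +6 new -> 40 infected
Step 6: +3 new -> 43 infected
Step 7: +1 new -> 44 infected
Step 8: +0 new -> 44 infected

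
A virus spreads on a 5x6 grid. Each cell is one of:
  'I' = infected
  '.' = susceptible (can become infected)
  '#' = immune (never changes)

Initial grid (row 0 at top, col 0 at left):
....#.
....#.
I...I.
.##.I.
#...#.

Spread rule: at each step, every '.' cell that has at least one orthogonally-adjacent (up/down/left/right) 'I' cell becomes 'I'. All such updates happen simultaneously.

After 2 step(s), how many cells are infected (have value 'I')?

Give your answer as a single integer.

Step 0 (initial): 3 infected
Step 1: +7 new -> 10 infected
Step 2: +7 new -> 17 infected

Answer: 17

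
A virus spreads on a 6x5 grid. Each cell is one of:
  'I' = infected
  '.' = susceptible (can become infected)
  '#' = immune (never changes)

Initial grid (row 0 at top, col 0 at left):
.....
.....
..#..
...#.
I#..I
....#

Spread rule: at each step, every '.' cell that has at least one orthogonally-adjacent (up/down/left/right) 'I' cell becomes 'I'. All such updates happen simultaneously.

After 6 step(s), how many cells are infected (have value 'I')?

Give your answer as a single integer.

Step 0 (initial): 2 infected
Step 1: +4 new -> 6 infected
Step 2: +6 new -> 12 infected
Step 3: +6 new -> 18 infected
Step 4: +4 new -> 22 infected
Step 5: +3 new -> 25 infected
Step 6: +1 new -> 26 infected

Answer: 26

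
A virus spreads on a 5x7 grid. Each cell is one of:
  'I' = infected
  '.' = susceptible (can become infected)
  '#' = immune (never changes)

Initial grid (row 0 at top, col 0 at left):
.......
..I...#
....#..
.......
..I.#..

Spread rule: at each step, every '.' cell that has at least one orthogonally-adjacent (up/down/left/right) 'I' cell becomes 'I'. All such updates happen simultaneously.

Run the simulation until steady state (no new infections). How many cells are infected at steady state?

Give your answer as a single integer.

Step 0 (initial): 2 infected
Step 1: +7 new -> 9 infected
Step 2: +9 new -> 18 infected
Step 3: +6 new -> 24 infected
Step 4: +3 new -> 27 infected
Step 5: +4 new -> 31 infected
Step 6: +1 new -> 32 infected
Step 7: +0 new -> 32 infected

Answer: 32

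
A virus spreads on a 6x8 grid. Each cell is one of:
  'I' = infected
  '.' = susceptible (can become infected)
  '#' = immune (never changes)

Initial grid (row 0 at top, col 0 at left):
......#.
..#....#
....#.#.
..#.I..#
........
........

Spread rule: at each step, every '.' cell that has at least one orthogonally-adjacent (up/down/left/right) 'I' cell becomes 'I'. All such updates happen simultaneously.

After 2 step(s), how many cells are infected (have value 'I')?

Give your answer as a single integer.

Answer: 10

Derivation:
Step 0 (initial): 1 infected
Step 1: +3 new -> 4 infected
Step 2: +6 new -> 10 infected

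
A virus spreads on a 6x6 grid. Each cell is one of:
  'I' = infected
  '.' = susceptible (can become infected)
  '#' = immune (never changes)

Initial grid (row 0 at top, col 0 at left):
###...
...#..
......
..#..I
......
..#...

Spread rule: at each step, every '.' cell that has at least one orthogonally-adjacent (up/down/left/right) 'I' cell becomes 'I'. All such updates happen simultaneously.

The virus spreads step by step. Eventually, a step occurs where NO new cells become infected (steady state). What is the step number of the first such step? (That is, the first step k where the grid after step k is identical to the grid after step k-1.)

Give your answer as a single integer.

Step 0 (initial): 1 infected
Step 1: +3 new -> 4 infected
Step 2: +5 new -> 9 infected
Step 3: +5 new -> 14 infected
Step 4: +4 new -> 18 infected
Step 5: +4 new -> 22 infected
Step 6: +5 new -> 27 infected
Step 7: +3 new -> 30 infected
Step 8: +0 new -> 30 infected

Answer: 8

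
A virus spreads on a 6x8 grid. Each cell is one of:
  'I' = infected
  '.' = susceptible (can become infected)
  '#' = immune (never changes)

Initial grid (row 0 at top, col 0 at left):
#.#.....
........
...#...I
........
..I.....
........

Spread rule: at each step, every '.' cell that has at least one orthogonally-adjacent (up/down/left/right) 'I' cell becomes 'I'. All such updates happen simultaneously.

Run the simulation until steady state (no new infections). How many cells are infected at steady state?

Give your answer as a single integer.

Answer: 45

Derivation:
Step 0 (initial): 2 infected
Step 1: +7 new -> 9 infected
Step 2: +12 new -> 21 infected
Step 3: +13 new -> 34 infected
Step 4: +7 new -> 41 infected
Step 5: +4 new -> 45 infected
Step 6: +0 new -> 45 infected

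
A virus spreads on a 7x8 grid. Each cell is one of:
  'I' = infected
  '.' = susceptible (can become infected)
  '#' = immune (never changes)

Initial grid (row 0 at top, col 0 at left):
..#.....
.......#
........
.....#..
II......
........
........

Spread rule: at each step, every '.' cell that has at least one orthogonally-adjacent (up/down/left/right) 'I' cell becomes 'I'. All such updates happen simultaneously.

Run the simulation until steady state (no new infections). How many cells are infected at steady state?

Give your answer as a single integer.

Step 0 (initial): 2 infected
Step 1: +5 new -> 7 infected
Step 2: +7 new -> 14 infected
Step 3: +7 new -> 21 infected
Step 4: +8 new -> 29 infected
Step 5: +5 new -> 34 infected
Step 6: +7 new -> 41 infected
Step 7: +6 new -> 47 infected
Step 8: +4 new -> 51 infected
Step 9: +1 new -> 52 infected
Step 10: +1 new -> 53 infected
Step 11: +0 new -> 53 infected

Answer: 53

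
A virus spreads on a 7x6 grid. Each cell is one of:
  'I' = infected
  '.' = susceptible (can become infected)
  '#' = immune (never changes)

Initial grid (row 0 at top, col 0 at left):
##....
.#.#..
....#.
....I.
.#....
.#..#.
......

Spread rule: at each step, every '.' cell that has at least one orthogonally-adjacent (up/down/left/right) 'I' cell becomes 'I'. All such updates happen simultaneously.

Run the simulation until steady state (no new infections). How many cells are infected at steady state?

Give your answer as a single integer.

Step 0 (initial): 1 infected
Step 1: +3 new -> 4 infected
Step 2: +5 new -> 9 infected
Step 3: +6 new -> 15 infected
Step 4: +8 new -> 23 infected
Step 5: +6 new -> 29 infected
Step 6: +4 new -> 33 infected
Step 7: +1 new -> 34 infected
Step 8: +0 new -> 34 infected

Answer: 34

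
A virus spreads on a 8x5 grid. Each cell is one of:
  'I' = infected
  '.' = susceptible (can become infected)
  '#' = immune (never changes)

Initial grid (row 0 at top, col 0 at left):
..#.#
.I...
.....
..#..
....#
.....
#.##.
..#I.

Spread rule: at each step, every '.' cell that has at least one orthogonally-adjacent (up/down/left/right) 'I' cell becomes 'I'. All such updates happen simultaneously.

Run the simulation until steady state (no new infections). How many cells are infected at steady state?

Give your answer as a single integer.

Answer: 32

Derivation:
Step 0 (initial): 2 infected
Step 1: +5 new -> 7 infected
Step 2: +6 new -> 13 infected
Step 3: +6 new -> 19 infected
Step 4: +6 new -> 25 infected
Step 5: +5 new -> 30 infected
Step 6: +1 new -> 31 infected
Step 7: +1 new -> 32 infected
Step 8: +0 new -> 32 infected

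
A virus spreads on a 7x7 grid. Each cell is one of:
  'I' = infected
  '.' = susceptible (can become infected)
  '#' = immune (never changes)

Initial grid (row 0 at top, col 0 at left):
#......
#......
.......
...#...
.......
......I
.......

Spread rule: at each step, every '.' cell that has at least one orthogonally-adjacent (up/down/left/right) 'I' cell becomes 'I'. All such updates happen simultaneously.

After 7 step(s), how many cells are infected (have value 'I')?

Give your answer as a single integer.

Step 0 (initial): 1 infected
Step 1: +3 new -> 4 infected
Step 2: +4 new -> 8 infected
Step 3: +5 new -> 13 infected
Step 4: +6 new -> 19 infected
Step 5: +6 new -> 25 infected
Step 6: +7 new -> 32 infected
Step 7: +6 new -> 38 infected

Answer: 38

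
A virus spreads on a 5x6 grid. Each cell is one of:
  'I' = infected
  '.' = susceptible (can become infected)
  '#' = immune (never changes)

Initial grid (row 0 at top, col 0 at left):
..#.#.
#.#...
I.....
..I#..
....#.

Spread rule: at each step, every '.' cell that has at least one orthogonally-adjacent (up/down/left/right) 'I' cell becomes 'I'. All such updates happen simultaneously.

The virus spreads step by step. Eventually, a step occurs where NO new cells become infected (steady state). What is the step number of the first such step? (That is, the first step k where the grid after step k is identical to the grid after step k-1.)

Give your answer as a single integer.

Answer: 7

Derivation:
Step 0 (initial): 2 infected
Step 1: +5 new -> 7 infected
Step 2: +5 new -> 12 infected
Step 3: +3 new -> 15 infected
Step 4: +5 new -> 20 infected
Step 5: +2 new -> 22 infected
Step 6: +2 new -> 24 infected
Step 7: +0 new -> 24 infected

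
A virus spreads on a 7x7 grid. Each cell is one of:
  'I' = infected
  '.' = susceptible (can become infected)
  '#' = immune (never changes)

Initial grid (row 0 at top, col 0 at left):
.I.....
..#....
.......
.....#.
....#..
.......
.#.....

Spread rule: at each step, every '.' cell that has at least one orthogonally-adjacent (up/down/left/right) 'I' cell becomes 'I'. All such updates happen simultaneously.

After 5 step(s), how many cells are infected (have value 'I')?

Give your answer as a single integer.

Step 0 (initial): 1 infected
Step 1: +3 new -> 4 infected
Step 2: +3 new -> 7 infected
Step 3: +5 new -> 12 infected
Step 4: +6 new -> 18 infected
Step 5: +7 new -> 25 infected

Answer: 25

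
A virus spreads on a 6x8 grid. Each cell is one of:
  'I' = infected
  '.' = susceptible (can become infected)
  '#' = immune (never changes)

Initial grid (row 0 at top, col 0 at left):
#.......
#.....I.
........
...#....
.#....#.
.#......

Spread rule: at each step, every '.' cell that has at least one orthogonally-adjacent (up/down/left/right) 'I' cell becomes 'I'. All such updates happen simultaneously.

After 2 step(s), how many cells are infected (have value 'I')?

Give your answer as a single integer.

Answer: 11

Derivation:
Step 0 (initial): 1 infected
Step 1: +4 new -> 5 infected
Step 2: +6 new -> 11 infected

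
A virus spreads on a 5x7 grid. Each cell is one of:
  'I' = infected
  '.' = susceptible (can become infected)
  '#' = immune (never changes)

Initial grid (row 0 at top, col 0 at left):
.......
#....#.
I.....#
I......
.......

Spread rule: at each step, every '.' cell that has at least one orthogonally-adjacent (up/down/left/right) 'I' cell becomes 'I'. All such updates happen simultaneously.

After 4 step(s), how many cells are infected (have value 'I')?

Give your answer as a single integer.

Step 0 (initial): 2 infected
Step 1: +3 new -> 5 infected
Step 2: +4 new -> 9 infected
Step 3: +5 new -> 14 infected
Step 4: +6 new -> 20 infected

Answer: 20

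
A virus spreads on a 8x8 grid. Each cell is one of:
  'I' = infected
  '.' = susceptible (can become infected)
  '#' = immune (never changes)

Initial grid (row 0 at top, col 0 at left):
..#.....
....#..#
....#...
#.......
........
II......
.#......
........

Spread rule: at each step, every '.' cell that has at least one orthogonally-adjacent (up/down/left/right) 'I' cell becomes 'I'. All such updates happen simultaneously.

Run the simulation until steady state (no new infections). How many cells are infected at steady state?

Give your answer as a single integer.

Answer: 58

Derivation:
Step 0 (initial): 2 infected
Step 1: +4 new -> 6 infected
Step 2: +5 new -> 11 infected
Step 3: +7 new -> 18 infected
Step 4: +8 new -> 26 infected
Step 5: +9 new -> 35 infected
Step 6: +7 new -> 42 infected
Step 7: +6 new -> 48 infected
Step 8: +5 new -> 53 infected
Step 9: +3 new -> 56 infected
Step 10: +1 new -> 57 infected
Step 11: +1 new -> 58 infected
Step 12: +0 new -> 58 infected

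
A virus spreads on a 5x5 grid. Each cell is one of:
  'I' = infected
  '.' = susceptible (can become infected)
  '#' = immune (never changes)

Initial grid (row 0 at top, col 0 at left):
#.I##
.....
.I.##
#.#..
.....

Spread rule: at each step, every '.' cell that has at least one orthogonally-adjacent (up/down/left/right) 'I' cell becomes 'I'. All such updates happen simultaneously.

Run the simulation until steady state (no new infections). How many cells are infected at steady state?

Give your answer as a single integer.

Answer: 18

Derivation:
Step 0 (initial): 2 infected
Step 1: +6 new -> 8 infected
Step 2: +3 new -> 11 infected
Step 3: +3 new -> 14 infected
Step 4: +1 new -> 15 infected
Step 5: +2 new -> 17 infected
Step 6: +1 new -> 18 infected
Step 7: +0 new -> 18 infected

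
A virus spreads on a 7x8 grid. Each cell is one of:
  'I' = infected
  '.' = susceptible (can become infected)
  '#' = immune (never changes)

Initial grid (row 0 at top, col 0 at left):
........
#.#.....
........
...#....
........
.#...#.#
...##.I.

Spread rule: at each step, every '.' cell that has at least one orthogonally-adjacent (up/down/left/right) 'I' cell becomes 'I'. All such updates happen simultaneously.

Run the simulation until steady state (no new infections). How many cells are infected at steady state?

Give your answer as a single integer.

Step 0 (initial): 1 infected
Step 1: +3 new -> 4 infected
Step 2: +1 new -> 5 infected
Step 3: +3 new -> 8 infected
Step 4: +4 new -> 12 infected
Step 5: +6 new -> 18 infected
Step 6: +6 new -> 24 infected
Step 7: +7 new -> 31 infected
Step 8: +6 new -> 37 infected
Step 9: +5 new -> 42 infected
Step 10: +4 new -> 46 infected
Step 11: +1 new -> 47 infected
Step 12: +1 new -> 48 infected
Step 13: +0 new -> 48 infected

Answer: 48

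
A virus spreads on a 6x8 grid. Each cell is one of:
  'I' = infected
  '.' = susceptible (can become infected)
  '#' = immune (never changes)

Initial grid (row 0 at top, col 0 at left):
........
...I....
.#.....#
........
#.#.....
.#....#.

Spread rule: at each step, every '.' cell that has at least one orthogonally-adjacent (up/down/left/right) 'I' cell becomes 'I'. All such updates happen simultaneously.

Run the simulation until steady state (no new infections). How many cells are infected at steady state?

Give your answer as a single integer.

Answer: 41

Derivation:
Step 0 (initial): 1 infected
Step 1: +4 new -> 5 infected
Step 2: +7 new -> 12 infected
Step 3: +8 new -> 20 infected
Step 4: +9 new -> 29 infected
Step 5: +7 new -> 36 infected
Step 6: +3 new -> 39 infected
Step 7: +1 new -> 40 infected
Step 8: +1 new -> 41 infected
Step 9: +0 new -> 41 infected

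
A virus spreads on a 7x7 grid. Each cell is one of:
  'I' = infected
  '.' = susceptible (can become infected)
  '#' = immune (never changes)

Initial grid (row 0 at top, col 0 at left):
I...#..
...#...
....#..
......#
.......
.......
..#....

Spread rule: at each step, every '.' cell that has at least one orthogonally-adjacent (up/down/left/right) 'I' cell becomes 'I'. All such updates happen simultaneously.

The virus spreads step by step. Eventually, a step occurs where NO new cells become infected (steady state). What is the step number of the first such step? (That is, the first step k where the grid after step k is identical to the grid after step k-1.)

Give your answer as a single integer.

Answer: 13

Derivation:
Step 0 (initial): 1 infected
Step 1: +2 new -> 3 infected
Step 2: +3 new -> 6 infected
Step 3: +4 new -> 10 infected
Step 4: +3 new -> 13 infected
Step 5: +4 new -> 17 infected
Step 6: +4 new -> 21 infected
Step 7: +4 new -> 25 infected
Step 8: +3 new -> 28 infected
Step 9: +4 new -> 32 infected
Step 10: +5 new -> 37 infected
Step 11: +5 new -> 42 infected
Step 12: +2 new -> 44 infected
Step 13: +0 new -> 44 infected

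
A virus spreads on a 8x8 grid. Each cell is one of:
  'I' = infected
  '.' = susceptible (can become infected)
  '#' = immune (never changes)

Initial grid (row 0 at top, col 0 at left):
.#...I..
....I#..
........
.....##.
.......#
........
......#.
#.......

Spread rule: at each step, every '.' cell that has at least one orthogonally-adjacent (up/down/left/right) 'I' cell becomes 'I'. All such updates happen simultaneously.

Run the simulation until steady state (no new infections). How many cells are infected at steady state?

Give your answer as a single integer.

Step 0 (initial): 2 infected
Step 1: +4 new -> 6 infected
Step 2: +7 new -> 13 infected
Step 3: +7 new -> 20 infected
Step 4: +7 new -> 27 infected
Step 5: +9 new -> 36 infected
Step 6: +7 new -> 43 infected
Step 7: +6 new -> 49 infected
Step 8: +5 new -> 54 infected
Step 9: +3 new -> 57 infected
Step 10: +0 new -> 57 infected

Answer: 57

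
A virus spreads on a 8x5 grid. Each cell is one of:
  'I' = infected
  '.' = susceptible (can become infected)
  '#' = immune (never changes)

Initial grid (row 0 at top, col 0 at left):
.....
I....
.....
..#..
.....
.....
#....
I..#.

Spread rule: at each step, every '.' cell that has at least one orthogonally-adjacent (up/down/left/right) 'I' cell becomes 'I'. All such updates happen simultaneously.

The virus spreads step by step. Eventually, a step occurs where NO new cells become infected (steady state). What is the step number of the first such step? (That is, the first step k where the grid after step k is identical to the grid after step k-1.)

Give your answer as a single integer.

Answer: 8

Derivation:
Step 0 (initial): 2 infected
Step 1: +4 new -> 6 infected
Step 2: +6 new -> 12 infected
Step 3: +7 new -> 19 infected
Step 4: +7 new -> 26 infected
Step 5: +6 new -> 32 infected
Step 6: +4 new -> 36 infected
Step 7: +1 new -> 37 infected
Step 8: +0 new -> 37 infected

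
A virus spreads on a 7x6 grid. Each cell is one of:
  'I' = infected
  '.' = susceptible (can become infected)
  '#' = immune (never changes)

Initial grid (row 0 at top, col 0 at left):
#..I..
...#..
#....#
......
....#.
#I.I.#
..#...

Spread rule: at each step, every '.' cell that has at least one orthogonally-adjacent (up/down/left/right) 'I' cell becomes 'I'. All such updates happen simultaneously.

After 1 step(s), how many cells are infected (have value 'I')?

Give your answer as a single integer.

Step 0 (initial): 3 infected
Step 1: +8 new -> 11 infected

Answer: 11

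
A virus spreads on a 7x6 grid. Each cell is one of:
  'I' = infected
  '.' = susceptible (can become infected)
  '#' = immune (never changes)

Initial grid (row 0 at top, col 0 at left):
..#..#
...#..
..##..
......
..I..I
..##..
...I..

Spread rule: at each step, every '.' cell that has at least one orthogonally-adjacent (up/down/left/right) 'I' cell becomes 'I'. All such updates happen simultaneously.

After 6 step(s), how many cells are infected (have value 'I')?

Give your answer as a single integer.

Answer: 35

Derivation:
Step 0 (initial): 3 infected
Step 1: +8 new -> 11 infected
Step 2: +9 new -> 20 infected
Step 3: +6 new -> 26 infected
Step 4: +3 new -> 29 infected
Step 5: +4 new -> 33 infected
Step 6: +2 new -> 35 infected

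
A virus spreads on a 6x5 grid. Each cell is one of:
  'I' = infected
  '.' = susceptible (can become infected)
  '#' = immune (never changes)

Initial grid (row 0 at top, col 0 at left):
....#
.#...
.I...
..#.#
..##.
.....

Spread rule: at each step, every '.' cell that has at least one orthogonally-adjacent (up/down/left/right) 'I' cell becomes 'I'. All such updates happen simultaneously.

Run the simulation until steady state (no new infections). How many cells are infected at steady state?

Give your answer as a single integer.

Step 0 (initial): 1 infected
Step 1: +3 new -> 4 infected
Step 2: +5 new -> 9 infected
Step 3: +7 new -> 16 infected
Step 4: +5 new -> 21 infected
Step 5: +1 new -> 22 infected
Step 6: +1 new -> 23 infected
Step 7: +1 new -> 24 infected
Step 8: +0 new -> 24 infected

Answer: 24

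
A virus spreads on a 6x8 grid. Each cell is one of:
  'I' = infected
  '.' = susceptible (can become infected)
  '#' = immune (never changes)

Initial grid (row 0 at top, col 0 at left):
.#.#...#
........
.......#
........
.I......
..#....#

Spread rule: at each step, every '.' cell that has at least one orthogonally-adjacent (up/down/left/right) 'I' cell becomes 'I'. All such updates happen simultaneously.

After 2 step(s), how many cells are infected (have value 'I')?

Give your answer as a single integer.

Step 0 (initial): 1 infected
Step 1: +4 new -> 5 infected
Step 2: +5 new -> 10 infected

Answer: 10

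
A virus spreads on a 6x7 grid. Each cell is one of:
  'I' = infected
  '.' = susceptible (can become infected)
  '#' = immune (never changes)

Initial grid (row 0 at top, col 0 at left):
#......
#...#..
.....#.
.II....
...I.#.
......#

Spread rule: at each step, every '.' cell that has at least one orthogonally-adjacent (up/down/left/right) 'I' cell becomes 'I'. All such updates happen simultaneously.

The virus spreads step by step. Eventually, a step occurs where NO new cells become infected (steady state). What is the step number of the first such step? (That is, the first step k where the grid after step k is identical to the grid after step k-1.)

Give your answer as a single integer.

Answer: 8

Derivation:
Step 0 (initial): 3 infected
Step 1: +8 new -> 11 infected
Step 2: +9 new -> 20 infected
Step 3: +7 new -> 27 infected
Step 4: +2 new -> 29 infected
Step 5: +3 new -> 32 infected
Step 6: +2 new -> 34 infected
Step 7: +2 new -> 36 infected
Step 8: +0 new -> 36 infected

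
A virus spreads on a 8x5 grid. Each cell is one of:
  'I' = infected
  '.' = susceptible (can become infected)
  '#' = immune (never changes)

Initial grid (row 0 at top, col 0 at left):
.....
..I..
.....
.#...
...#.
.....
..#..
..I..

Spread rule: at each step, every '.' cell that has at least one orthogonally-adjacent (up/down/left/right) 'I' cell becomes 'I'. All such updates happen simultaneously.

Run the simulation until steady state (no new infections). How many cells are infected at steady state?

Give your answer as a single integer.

Answer: 37

Derivation:
Step 0 (initial): 2 infected
Step 1: +6 new -> 8 infected
Step 2: +11 new -> 19 infected
Step 3: +10 new -> 29 infected
Step 4: +6 new -> 35 infected
Step 5: +2 new -> 37 infected
Step 6: +0 new -> 37 infected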